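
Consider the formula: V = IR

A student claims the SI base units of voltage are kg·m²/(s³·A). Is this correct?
Units of each symbol in V = IR:
  I (current): A
  R (resistance, in ohms): kg·m²/(s³·A²)

Multiplying the contributions: [A] · [kg·m²/(s³·A²)]
Adding exponents of each base unit: kg: 1, m: 2, s: -3, A: -1
SI base units of voltage: kg·m²/(s³·A)

The claimed units kg·m²/(s³·A) match the derived units, so the claim is correct.

Answer: Yes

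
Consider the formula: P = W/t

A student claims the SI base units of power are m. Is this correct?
Units of each symbol in P = W/t:
  W (work): kg·m²/s²
  t (time): s  → in the denominator, contributes 1/s

Multiplying the contributions: [kg·m²/s²] · [1/s]
Adding exponents of each base unit: kg: 1, m: 2, s: -3
SI base units of power: kg·m²/s³

The claimed units m (exponents m: 1) do not match the derived units kg·m²/s³ (exponents kg: 1, m: 2, s: -3), so the claim is incorrect.

Answer: No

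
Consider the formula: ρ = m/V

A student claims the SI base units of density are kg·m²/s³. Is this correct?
Units of each symbol in ρ = m/V:
  m (mass): kg
  V (volume): m³  → in the denominator, contributes 1/m³

Multiplying the contributions: [kg] · [1/m³]
Adding exponents of each base unit: kg: 1, m: -3
SI base units of density: kg/m³

The claimed units kg·m²/s³ (exponents kg: 1, m: 2, s: -3) do not match the derived units kg/m³ (exponents kg: 1, m: -3), so the claim is incorrect.

Answer: No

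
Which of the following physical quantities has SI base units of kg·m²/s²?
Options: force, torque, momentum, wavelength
Checking the SI base units of each option:
  force (F = ma): kg·m/s²  ✗
  torque (τ = Fr): kg·m²/s²  ✓ matches
  momentum (p = mv): kg·m/s  ✗
  wavelength (λ = v/f): m  ✗

Only torque has units kg·m²/s².

Answer: torque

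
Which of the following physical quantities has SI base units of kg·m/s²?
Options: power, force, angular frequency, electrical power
Checking the SI base units of each option:
  power (P = W/t): kg·m²/s³  ✗
  force (F = ma): kg·m/s²  ✓ matches
  angular frequency (ω = 2πf): 1/s  ✗
  electrical power (P = IV): kg·m²/s³  ✗

Only force has units kg·m/s².

Answer: force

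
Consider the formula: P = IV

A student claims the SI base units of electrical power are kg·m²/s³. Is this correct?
Units of each symbol in P = IV:
  I (current): A
  V (voltage, in volts): kg·m²/(s³·A)

Multiplying the contributions: [A] · [kg·m²/(s³·A)]
Adding exponents of each base unit: kg: 1, m: 2, s: -3
SI base units of electrical power: kg·m²/s³

The claimed units kg·m²/s³ match the derived units, so the claim is correct.

Answer: Yes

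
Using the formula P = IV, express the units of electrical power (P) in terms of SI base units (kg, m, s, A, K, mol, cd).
Units of each symbol in P = IV:
  I (current): A
  V (voltage, in volts): kg·m²/(s³·A)

Multiplying the contributions: [A] · [kg·m²/(s³·A)]
Adding exponents of each base unit: kg: 1, m: 2, s: -3
SI base units of electrical power: kg·m²/s³

Answer: kg·m²/s³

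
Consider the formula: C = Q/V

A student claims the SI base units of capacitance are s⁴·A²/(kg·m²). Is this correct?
Units of each symbol in C = Q/V:
  Q (charge, in coulombs): s·A
  V (voltage, in volts): kg·m²/(s³·A)  → in the denominator, contributes s³·A/(kg·m²)

Multiplying the contributions: [s·A] · [s³·A/(kg·m²)]
Adding exponents of each base unit: kg: -1, m: -2, s: 4, A: 2
SI base units of capacitance: s⁴·A²/(kg·m²)

The claimed units s⁴·A²/(kg·m²) match the derived units, so the claim is correct.

Answer: Yes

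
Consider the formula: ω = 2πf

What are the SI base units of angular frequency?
Units of each symbol in ω = 2πf:
  f (frequency): 1/s
  The factor 2π is dimensionless.

Multiplying the contributions: [1/s]
Adding exponents of each base unit: s: -1
SI base units of angular frequency: 1/s

Answer: 1/s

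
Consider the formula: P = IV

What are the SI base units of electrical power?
Units of each symbol in P = IV:
  I (current): A
  V (voltage, in volts): kg·m²/(s³·A)

Multiplying the contributions: [A] · [kg·m²/(s³·A)]
Adding exponents of each base unit: kg: 1, m: 2, s: -3
SI base units of electrical power: kg·m²/s³

Answer: kg·m²/s³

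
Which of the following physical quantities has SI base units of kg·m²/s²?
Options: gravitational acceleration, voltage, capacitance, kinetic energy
Checking the SI base units of each option:
  gravitational acceleration (g = GM/r²): m/s²  ✗
  voltage (V = IR): kg·m²/(s³·A)  ✗
  capacitance (C = Q/V): s⁴·A²/(kg·m²)  ✗
  kinetic energy (E = ½mv²): kg·m²/s²  ✓ matches

Only kinetic energy has units kg·m²/s².

Answer: kinetic energy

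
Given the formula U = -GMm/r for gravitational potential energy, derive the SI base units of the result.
Units of each symbol in U = -GMm/r:
  G (gravitational constant): m³/(kg·s²)
  M (mass): kg
  m (mass): kg
  r (distance): m  → in the denominator, contributes 1/m
  The minus sign does not affect the units.

Multiplying the contributions: [m³/(kg·s²)] · [kg] · [kg] · [1/m]
Adding exponents of each base unit: kg: 1, m: 2, s: -2
SI base units of gravitational potential energy: kg·m²/s²

Answer: kg·m²/s²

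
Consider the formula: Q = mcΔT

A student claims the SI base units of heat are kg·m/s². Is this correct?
Units of each symbol in Q = mcΔT:
  m (mass): kg
  c (specific heat capacity, in J/(kg·K)): m²/(s²·K)
  ΔT (temperature change): K

Multiplying the contributions: [kg] · [m²/(s²·K)] · [K]
Adding exponents of each base unit: kg: 1, m: 2, s: -2
SI base units of heat: kg·m²/s²

The claimed units kg·m/s² (exponents kg: 1, m: 1, s: -2) do not match the derived units kg·m²/s² (exponents kg: 1, m: 2, s: -2), so the claim is incorrect.

Answer: No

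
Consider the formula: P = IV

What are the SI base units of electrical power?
Units of each symbol in P = IV:
  I (current): A
  V (voltage, in volts): kg·m²/(s³·A)

Multiplying the contributions: [A] · [kg·m²/(s³·A)]
Adding exponents of each base unit: kg: 1, m: 2, s: -3
SI base units of electrical power: kg·m²/s³

Answer: kg·m²/s³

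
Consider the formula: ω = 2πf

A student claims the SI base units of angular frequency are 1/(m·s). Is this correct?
Units of each symbol in ω = 2πf:
  f (frequency): 1/s
  The factor 2π is dimensionless.

Multiplying the contributions: [1/s]
Adding exponents of each base unit: s: -1
SI base units of angular frequency: 1/s

The claimed units 1/(m·s) (exponents m: -1, s: -1) do not match the derived units 1/s (exponents s: -1), so the claim is incorrect.

Answer: No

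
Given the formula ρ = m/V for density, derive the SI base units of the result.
Units of each symbol in ρ = m/V:
  m (mass): kg
  V (volume): m³  → in the denominator, contributes 1/m³

Multiplying the contributions: [kg] · [1/m³]
Adding exponents of each base unit: kg: 1, m: -3
SI base units of density: kg/m³

Answer: kg/m³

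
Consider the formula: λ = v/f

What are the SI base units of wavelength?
Units of each symbol in λ = v/f:
  v (wave speed): m/s
  f (frequency): 1/s  → in the denominator, contributes s

Multiplying the contributions: [m/s] · [s]
Adding exponents of each base unit: m: 1
SI base units of wavelength: m

Answer: m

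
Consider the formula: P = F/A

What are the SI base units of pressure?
Units of each symbol in P = F/A:
  F (force): kg·m/s²
  A (area): m²  → in the denominator, contributes 1/m²

Multiplying the contributions: [kg·m/s²] · [1/m²]
Adding exponents of each base unit: kg: 1, m: -1, s: -2
SI base units of pressure: kg/(m·s²)

Answer: kg/(m·s²)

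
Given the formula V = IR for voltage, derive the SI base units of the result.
Units of each symbol in V = IR:
  I (current): A
  R (resistance, in ohms): kg·m²/(s³·A²)

Multiplying the contributions: [A] · [kg·m²/(s³·A²)]
Adding exponents of each base unit: kg: 1, m: 2, s: -3, A: -1
SI base units of voltage: kg·m²/(s³·A)

Answer: kg·m²/(s³·A)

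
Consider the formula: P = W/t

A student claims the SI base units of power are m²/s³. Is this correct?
Units of each symbol in P = W/t:
  W (work): kg·m²/s²
  t (time): s  → in the denominator, contributes 1/s

Multiplying the contributions: [kg·m²/s²] · [1/s]
Adding exponents of each base unit: kg: 1, m: 2, s: -3
SI base units of power: kg·m²/s³

The claimed units m²/s³ (exponents m: 2, s: -3) do not match the derived units kg·m²/s³ (exponents kg: 1, m: 2, s: -3), so the claim is incorrect.

Answer: No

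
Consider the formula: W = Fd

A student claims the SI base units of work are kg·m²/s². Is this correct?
Units of each symbol in W = Fd:
  F (force): kg·m/s²
  d (displacement): m

Multiplying the contributions: [kg·m/s²] · [m]
Adding exponents of each base unit: kg: 1, m: 2, s: -2
SI base units of work: kg·m²/s²

The claimed units kg·m²/s² match the derived units, so the claim is correct.

Answer: Yes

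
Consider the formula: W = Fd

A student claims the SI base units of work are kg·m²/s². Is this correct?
Units of each symbol in W = Fd:
  F (force): kg·m/s²
  d (displacement): m

Multiplying the contributions: [kg·m/s²] · [m]
Adding exponents of each base unit: kg: 1, m: 2, s: -2
SI base units of work: kg·m²/s²

The claimed units kg·m²/s² match the derived units, so the claim is correct.

Answer: Yes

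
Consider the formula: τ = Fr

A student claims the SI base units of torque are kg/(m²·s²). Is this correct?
Units of each symbol in τ = Fr:
  F (force): kg·m/s²
  r (lever arm): m

Multiplying the contributions: [kg·m/s²] · [m]
Adding exponents of each base unit: kg: 1, m: 2, s: -2
SI base units of torque: kg·m²/s²

The claimed units kg/(m²·s²) (exponents kg: 1, m: -2, s: -2) do not match the derived units kg·m²/s² (exponents kg: 1, m: 2, s: -2), so the claim is incorrect.

Answer: No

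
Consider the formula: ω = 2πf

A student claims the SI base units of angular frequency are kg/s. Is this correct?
Units of each symbol in ω = 2πf:
  f (frequency): 1/s
  The factor 2π is dimensionless.

Multiplying the contributions: [1/s]
Adding exponents of each base unit: s: -1
SI base units of angular frequency: 1/s

The claimed units kg/s (exponents kg: 1, s: -1) do not match the derived units 1/s (exponents s: -1), so the claim is incorrect.

Answer: No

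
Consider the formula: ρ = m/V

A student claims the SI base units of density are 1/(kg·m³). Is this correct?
Units of each symbol in ρ = m/V:
  m (mass): kg
  V (volume): m³  → in the denominator, contributes 1/m³

Multiplying the contributions: [kg] · [1/m³]
Adding exponents of each base unit: kg: 1, m: -3
SI base units of density: kg/m³

The claimed units 1/(kg·m³) (exponents kg: -1, m: -3) do not match the derived units kg/m³ (exponents kg: 1, m: -3), so the claim is incorrect.

Answer: No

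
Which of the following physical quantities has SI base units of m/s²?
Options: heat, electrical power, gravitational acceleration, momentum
Checking the SI base units of each option:
  heat (Q = mcΔT): kg·m²/s²  ✗
  electrical power (P = IV): kg·m²/s³  ✗
  gravitational acceleration (g = GM/r²): m/s²  ✓ matches
  momentum (p = mv): kg·m/s  ✗

Only gravitational acceleration has units m/s².

Answer: gravitational acceleration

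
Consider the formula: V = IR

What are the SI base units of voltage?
Units of each symbol in V = IR:
  I (current): A
  R (resistance, in ohms): kg·m²/(s³·A²)

Multiplying the contributions: [A] · [kg·m²/(s³·A²)]
Adding exponents of each base unit: kg: 1, m: 2, s: -3, A: -1
SI base units of voltage: kg·m²/(s³·A)

Answer: kg·m²/(s³·A)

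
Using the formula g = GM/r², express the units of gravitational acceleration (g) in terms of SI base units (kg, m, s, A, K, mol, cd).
Units of each symbol in g = GM/r²:
  G (gravitational constant): m³/(kg·s²)
  M (mass): kg
  r (distance): m  → to the power 2 in the denominator, contributes 1/m²

Multiplying the contributions: [m³/(kg·s²)] · [kg] · [1/m²]
Adding exponents of each base unit: m: 1, s: -2
SI base units of gravitational acceleration: m/s²

Answer: m/s²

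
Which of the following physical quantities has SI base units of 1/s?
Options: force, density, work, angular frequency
Checking the SI base units of each option:
  force (F = ma): kg·m/s²  ✗
  density (ρ = m/V): kg/m³  ✗
  work (W = Fd): kg·m²/s²  ✗
  angular frequency (ω = 2πf): 1/s  ✓ matches

Only angular frequency has units 1/s.

Answer: angular frequency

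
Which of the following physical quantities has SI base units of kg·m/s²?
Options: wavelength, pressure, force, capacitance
Checking the SI base units of each option:
  wavelength (λ = v/f): m  ✗
  pressure (P = F/A): kg/(m·s²)  ✗
  force (F = ma): kg·m/s²  ✓ matches
  capacitance (C = Q/V): s⁴·A²/(kg·m²)  ✗

Only force has units kg·m/s².

Answer: force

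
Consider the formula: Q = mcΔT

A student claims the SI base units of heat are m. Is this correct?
Units of each symbol in Q = mcΔT:
  m (mass): kg
  c (specific heat capacity, in J/(kg·K)): m²/(s²·K)
  ΔT (temperature change): K

Multiplying the contributions: [kg] · [m²/(s²·K)] · [K]
Adding exponents of each base unit: kg: 1, m: 2, s: -2
SI base units of heat: kg·m²/s²

The claimed units m (exponents m: 1) do not match the derived units kg·m²/s² (exponents kg: 1, m: 2, s: -2), so the claim is incorrect.

Answer: No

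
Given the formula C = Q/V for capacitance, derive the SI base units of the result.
Units of each symbol in C = Q/V:
  Q (charge, in coulombs): s·A
  V (voltage, in volts): kg·m²/(s³·A)  → in the denominator, contributes s³·A/(kg·m²)

Multiplying the contributions: [s·A] · [s³·A/(kg·m²)]
Adding exponents of each base unit: kg: -1, m: -2, s: 4, A: 2
SI base units of capacitance: s⁴·A²/(kg·m²)

Answer: s⁴·A²/(kg·m²)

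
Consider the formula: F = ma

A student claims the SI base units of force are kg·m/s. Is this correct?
Units of each symbol in F = ma:
  m (mass): kg
  a (acceleration): m/s²

Multiplying the contributions: [kg] · [m/s²]
Adding exponents of each base unit: kg: 1, m: 1, s: -2
SI base units of force: kg·m/s²

The claimed units kg·m/s (exponents kg: 1, m: 1, s: -1) do not match the derived units kg·m/s² (exponents kg: 1, m: 1, s: -2), so the claim is incorrect.

Answer: No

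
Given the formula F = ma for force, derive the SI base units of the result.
Units of each symbol in F = ma:
  m (mass): kg
  a (acceleration): m/s²

Multiplying the contributions: [kg] · [m/s²]
Adding exponents of each base unit: kg: 1, m: 1, s: -2
SI base units of force: kg·m/s²

Answer: kg·m/s²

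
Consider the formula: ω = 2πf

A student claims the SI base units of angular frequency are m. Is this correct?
Units of each symbol in ω = 2πf:
  f (frequency): 1/s
  The factor 2π is dimensionless.

Multiplying the contributions: [1/s]
Adding exponents of each base unit: s: -1
SI base units of angular frequency: 1/s

The claimed units m (exponents m: 1) do not match the derived units 1/s (exponents s: -1), so the claim is incorrect.

Answer: No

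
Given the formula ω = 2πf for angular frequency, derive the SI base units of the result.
Units of each symbol in ω = 2πf:
  f (frequency): 1/s
  The factor 2π is dimensionless.

Multiplying the contributions: [1/s]
Adding exponents of each base unit: s: -1
SI base units of angular frequency: 1/s

Answer: 1/s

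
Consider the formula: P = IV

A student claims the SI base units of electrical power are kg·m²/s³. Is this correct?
Units of each symbol in P = IV:
  I (current): A
  V (voltage, in volts): kg·m²/(s³·A)

Multiplying the contributions: [A] · [kg·m²/(s³·A)]
Adding exponents of each base unit: kg: 1, m: 2, s: -3
SI base units of electrical power: kg·m²/s³

The claimed units kg·m²/s³ match the derived units, so the claim is correct.

Answer: Yes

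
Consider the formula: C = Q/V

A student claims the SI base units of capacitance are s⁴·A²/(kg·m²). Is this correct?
Units of each symbol in C = Q/V:
  Q (charge, in coulombs): s·A
  V (voltage, in volts): kg·m²/(s³·A)  → in the denominator, contributes s³·A/(kg·m²)

Multiplying the contributions: [s·A] · [s³·A/(kg·m²)]
Adding exponents of each base unit: kg: -1, m: -2, s: 4, A: 2
SI base units of capacitance: s⁴·A²/(kg·m²)

The claimed units s⁴·A²/(kg·m²) match the derived units, so the claim is correct.

Answer: Yes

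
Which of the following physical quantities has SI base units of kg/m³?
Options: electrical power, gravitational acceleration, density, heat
Checking the SI base units of each option:
  electrical power (P = IV): kg·m²/s³  ✗
  gravitational acceleration (g = GM/r²): m/s²  ✗
  density (ρ = m/V): kg/m³  ✓ matches
  heat (Q = mcΔT): kg·m²/s²  ✗

Only density has units kg/m³.

Answer: density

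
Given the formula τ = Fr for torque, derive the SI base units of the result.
Units of each symbol in τ = Fr:
  F (force): kg·m/s²
  r (lever arm): m

Multiplying the contributions: [kg·m/s²] · [m]
Adding exponents of each base unit: kg: 1, m: 2, s: -2
SI base units of torque: kg·m²/s²

Answer: kg·m²/s²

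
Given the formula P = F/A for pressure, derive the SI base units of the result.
Units of each symbol in P = F/A:
  F (force): kg·m/s²
  A (area): m²  → in the denominator, contributes 1/m²

Multiplying the contributions: [kg·m/s²] · [1/m²]
Adding exponents of each base unit: kg: 1, m: -1, s: -2
SI base units of pressure: kg/(m·s²)

Answer: kg/(m·s²)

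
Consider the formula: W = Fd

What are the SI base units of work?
Units of each symbol in W = Fd:
  F (force): kg·m/s²
  d (displacement): m

Multiplying the contributions: [kg·m/s²] · [m]
Adding exponents of each base unit: kg: 1, m: 2, s: -2
SI base units of work: kg·m²/s²

Answer: kg·m²/s²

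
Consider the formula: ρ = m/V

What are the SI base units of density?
Units of each symbol in ρ = m/V:
  m (mass): kg
  V (volume): m³  → in the denominator, contributes 1/m³

Multiplying the contributions: [kg] · [1/m³]
Adding exponents of each base unit: kg: 1, m: -3
SI base units of density: kg/m³

Answer: kg/m³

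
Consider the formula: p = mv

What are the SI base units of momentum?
Units of each symbol in p = mv:
  m (mass): kg
  v (velocity): m/s

Multiplying the contributions: [kg] · [m/s]
Adding exponents of each base unit: kg: 1, m: 1, s: -1
SI base units of momentum: kg·m/s

Answer: kg·m/s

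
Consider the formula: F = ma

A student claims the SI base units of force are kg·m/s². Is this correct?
Units of each symbol in F = ma:
  m (mass): kg
  a (acceleration): m/s²

Multiplying the contributions: [kg] · [m/s²]
Adding exponents of each base unit: kg: 1, m: 1, s: -2
SI base units of force: kg·m/s²

The claimed units kg·m/s² match the derived units, so the claim is correct.

Answer: Yes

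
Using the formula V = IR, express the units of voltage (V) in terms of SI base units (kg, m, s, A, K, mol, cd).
Units of each symbol in V = IR:
  I (current): A
  R (resistance, in ohms): kg·m²/(s³·A²)

Multiplying the contributions: [A] · [kg·m²/(s³·A²)]
Adding exponents of each base unit: kg: 1, m: 2, s: -3, A: -1
SI base units of voltage: kg·m²/(s³·A)

Answer: kg·m²/(s³·A)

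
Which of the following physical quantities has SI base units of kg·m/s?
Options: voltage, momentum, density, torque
Checking the SI base units of each option:
  voltage (V = IR): kg·m²/(s³·A)  ✗
  momentum (p = mv): kg·m/s  ✓ matches
  density (ρ = m/V): kg/m³  ✗
  torque (τ = Fr): kg·m²/s²  ✗

Only momentum has units kg·m/s.

Answer: momentum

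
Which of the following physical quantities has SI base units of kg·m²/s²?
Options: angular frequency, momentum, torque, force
Checking the SI base units of each option:
  angular frequency (ω = 2πf): 1/s  ✗
  momentum (p = mv): kg·m/s  ✗
  torque (τ = Fr): kg·m²/s²  ✓ matches
  force (F = ma): kg·m/s²  ✗

Only torque has units kg·m²/s².

Answer: torque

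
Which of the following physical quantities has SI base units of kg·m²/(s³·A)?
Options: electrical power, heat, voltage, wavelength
Checking the SI base units of each option:
  electrical power (P = IV): kg·m²/s³  ✗
  heat (Q = mcΔT): kg·m²/s²  ✗
  voltage (V = IR): kg·m²/(s³·A)  ✓ matches
  wavelength (λ = v/f): m  ✗

Only voltage has units kg·m²/(s³·A).

Answer: voltage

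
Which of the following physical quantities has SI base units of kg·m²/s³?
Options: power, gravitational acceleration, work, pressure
Checking the SI base units of each option:
  power (P = W/t): kg·m²/s³  ✓ matches
  gravitational acceleration (g = GM/r²): m/s²  ✗
  work (W = Fd): kg·m²/s²  ✗
  pressure (P = F/A): kg/(m·s²)  ✗

Only power has units kg·m²/s³.

Answer: power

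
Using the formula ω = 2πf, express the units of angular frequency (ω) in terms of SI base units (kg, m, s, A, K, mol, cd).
Units of each symbol in ω = 2πf:
  f (frequency): 1/s
  The factor 2π is dimensionless.

Multiplying the contributions: [1/s]
Adding exponents of each base unit: s: -1
SI base units of angular frequency: 1/s

Answer: 1/s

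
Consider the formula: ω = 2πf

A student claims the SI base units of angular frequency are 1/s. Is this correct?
Units of each symbol in ω = 2πf:
  f (frequency): 1/s
  The factor 2π is dimensionless.

Multiplying the contributions: [1/s]
Adding exponents of each base unit: s: -1
SI base units of angular frequency: 1/s

The claimed units 1/s match the derived units, so the claim is correct.

Answer: Yes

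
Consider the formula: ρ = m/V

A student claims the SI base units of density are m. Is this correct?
Units of each symbol in ρ = m/V:
  m (mass): kg
  V (volume): m³  → in the denominator, contributes 1/m³

Multiplying the contributions: [kg] · [1/m³]
Adding exponents of each base unit: kg: 1, m: -3
SI base units of density: kg/m³

The claimed units m (exponents m: 1) do not match the derived units kg/m³ (exponents kg: 1, m: -3), so the claim is incorrect.

Answer: No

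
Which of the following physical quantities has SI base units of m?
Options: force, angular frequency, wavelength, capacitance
Checking the SI base units of each option:
  force (F = ma): kg·m/s²  ✗
  angular frequency (ω = 2πf): 1/s  ✗
  wavelength (λ = v/f): m  ✓ matches
  capacitance (C = Q/V): s⁴·A²/(kg·m²)  ✗

Only wavelength has units m.

Answer: wavelength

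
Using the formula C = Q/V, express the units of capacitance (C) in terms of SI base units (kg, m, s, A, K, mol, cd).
Units of each symbol in C = Q/V:
  Q (charge, in coulombs): s·A
  V (voltage, in volts): kg·m²/(s³·A)  → in the denominator, contributes s³·A/(kg·m²)

Multiplying the contributions: [s·A] · [s³·A/(kg·m²)]
Adding exponents of each base unit: kg: -1, m: -2, s: 4, A: 2
SI base units of capacitance: s⁴·A²/(kg·m²)

Answer: s⁴·A²/(kg·m²)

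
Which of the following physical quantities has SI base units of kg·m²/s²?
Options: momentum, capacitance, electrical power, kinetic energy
Checking the SI base units of each option:
  momentum (p = mv): kg·m/s  ✗
  capacitance (C = Q/V): s⁴·A²/(kg·m²)  ✗
  electrical power (P = IV): kg·m²/s³  ✗
  kinetic energy (E = ½mv²): kg·m²/s²  ✓ matches

Only kinetic energy has units kg·m²/s².

Answer: kinetic energy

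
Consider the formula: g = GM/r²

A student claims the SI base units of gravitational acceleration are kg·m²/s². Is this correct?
Units of each symbol in g = GM/r²:
  G (gravitational constant): m³/(kg·s²)
  M (mass): kg
  r (distance): m  → to the power 2 in the denominator, contributes 1/m²

Multiplying the contributions: [m³/(kg·s²)] · [kg] · [1/m²]
Adding exponents of each base unit: m: 1, s: -2
SI base units of gravitational acceleration: m/s²

The claimed units kg·m²/s² (exponents kg: 1, m: 2, s: -2) do not match the derived units m/s² (exponents m: 1, s: -2), so the claim is incorrect.

Answer: No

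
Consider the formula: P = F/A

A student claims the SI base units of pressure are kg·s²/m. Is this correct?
Units of each symbol in P = F/A:
  F (force): kg·m/s²
  A (area): m²  → in the denominator, contributes 1/m²

Multiplying the contributions: [kg·m/s²] · [1/m²]
Adding exponents of each base unit: kg: 1, m: -1, s: -2
SI base units of pressure: kg/(m·s²)

The claimed units kg·s²/m (exponents kg: 1, m: -1, s: 2) do not match the derived units kg/(m·s²) (exponents kg: 1, m: -1, s: -2), so the claim is incorrect.

Answer: No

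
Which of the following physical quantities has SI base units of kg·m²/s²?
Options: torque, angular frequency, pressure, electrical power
Checking the SI base units of each option:
  torque (τ = Fr): kg·m²/s²  ✓ matches
  angular frequency (ω = 2πf): 1/s  ✗
  pressure (P = F/A): kg/(m·s²)  ✗
  electrical power (P = IV): kg·m²/s³  ✗

Only torque has units kg·m²/s².

Answer: torque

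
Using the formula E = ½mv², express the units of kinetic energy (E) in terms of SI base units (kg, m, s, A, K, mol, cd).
Units of each symbol in E = ½mv²:
  m (mass): kg
  v (speed): m/s  → to the power 2, contributes m²/s²
  The factor ½ is dimensionless.

Multiplying the contributions: [kg] · [m²/s²]
Adding exponents of each base unit: kg: 1, m: 2, s: -2
SI base units of kinetic energy: kg·m²/s²

Answer: kg·m²/s²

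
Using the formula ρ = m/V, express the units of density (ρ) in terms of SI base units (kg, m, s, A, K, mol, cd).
Units of each symbol in ρ = m/V:
  m (mass): kg
  V (volume): m³  → in the denominator, contributes 1/m³

Multiplying the contributions: [kg] · [1/m³]
Adding exponents of each base unit: kg: 1, m: -3
SI base units of density: kg/m³

Answer: kg/m³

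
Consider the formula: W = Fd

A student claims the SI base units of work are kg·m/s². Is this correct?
Units of each symbol in W = Fd:
  F (force): kg·m/s²
  d (displacement): m

Multiplying the contributions: [kg·m/s²] · [m]
Adding exponents of each base unit: kg: 1, m: 2, s: -2
SI base units of work: kg·m²/s²

The claimed units kg·m/s² (exponents kg: 1, m: 1, s: -2) do not match the derived units kg·m²/s² (exponents kg: 1, m: 2, s: -2), so the claim is incorrect.

Answer: No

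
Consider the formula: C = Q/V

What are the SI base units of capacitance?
Units of each symbol in C = Q/V:
  Q (charge, in coulombs): s·A
  V (voltage, in volts): kg·m²/(s³·A)  → in the denominator, contributes s³·A/(kg·m²)

Multiplying the contributions: [s·A] · [s³·A/(kg·m²)]
Adding exponents of each base unit: kg: -1, m: -2, s: 4, A: 2
SI base units of capacitance: s⁴·A²/(kg·m²)

Answer: s⁴·A²/(kg·m²)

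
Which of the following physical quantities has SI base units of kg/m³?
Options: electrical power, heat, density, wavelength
Checking the SI base units of each option:
  electrical power (P = IV): kg·m²/s³  ✗
  heat (Q = mcΔT): kg·m²/s²  ✗
  density (ρ = m/V): kg/m³  ✓ matches
  wavelength (λ = v/f): m  ✗

Only density has units kg/m³.

Answer: density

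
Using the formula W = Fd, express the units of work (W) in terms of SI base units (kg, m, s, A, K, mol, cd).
Units of each symbol in W = Fd:
  F (force): kg·m/s²
  d (displacement): m

Multiplying the contributions: [kg·m/s²] · [m]
Adding exponents of each base unit: kg: 1, m: 2, s: -2
SI base units of work: kg·m²/s²

Answer: kg·m²/s²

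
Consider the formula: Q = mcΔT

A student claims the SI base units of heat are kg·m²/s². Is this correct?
Units of each symbol in Q = mcΔT:
  m (mass): kg
  c (specific heat capacity, in J/(kg·K)): m²/(s²·K)
  ΔT (temperature change): K

Multiplying the contributions: [kg] · [m²/(s²·K)] · [K]
Adding exponents of each base unit: kg: 1, m: 2, s: -2
SI base units of heat: kg·m²/s²

The claimed units kg·m²/s² match the derived units, so the claim is correct.

Answer: Yes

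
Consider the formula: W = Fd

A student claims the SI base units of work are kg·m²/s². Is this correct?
Units of each symbol in W = Fd:
  F (force): kg·m/s²
  d (displacement): m

Multiplying the contributions: [kg·m/s²] · [m]
Adding exponents of each base unit: kg: 1, m: 2, s: -2
SI base units of work: kg·m²/s²

The claimed units kg·m²/s² match the derived units, so the claim is correct.

Answer: Yes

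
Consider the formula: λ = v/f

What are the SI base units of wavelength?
Units of each symbol in λ = v/f:
  v (wave speed): m/s
  f (frequency): 1/s  → in the denominator, contributes s

Multiplying the contributions: [m/s] · [s]
Adding exponents of each base unit: m: 1
SI base units of wavelength: m

Answer: m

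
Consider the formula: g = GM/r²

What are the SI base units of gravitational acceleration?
Units of each symbol in g = GM/r²:
  G (gravitational constant): m³/(kg·s²)
  M (mass): kg
  r (distance): m  → to the power 2 in the denominator, contributes 1/m²

Multiplying the contributions: [m³/(kg·s²)] · [kg] · [1/m²]
Adding exponents of each base unit: m: 1, s: -2
SI base units of gravitational acceleration: m/s²

Answer: m/s²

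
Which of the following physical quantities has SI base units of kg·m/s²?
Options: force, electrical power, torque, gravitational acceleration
Checking the SI base units of each option:
  force (F = ma): kg·m/s²  ✓ matches
  electrical power (P = IV): kg·m²/s³  ✗
  torque (τ = Fr): kg·m²/s²  ✗
  gravitational acceleration (g = GM/r²): m/s²  ✗

Only force has units kg·m/s².

Answer: force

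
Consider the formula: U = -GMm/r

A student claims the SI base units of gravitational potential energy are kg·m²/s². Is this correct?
Units of each symbol in U = -GMm/r:
  G (gravitational constant): m³/(kg·s²)
  M (mass): kg
  m (mass): kg
  r (distance): m  → in the denominator, contributes 1/m
  The minus sign does not affect the units.

Multiplying the contributions: [m³/(kg·s²)] · [kg] · [kg] · [1/m]
Adding exponents of each base unit: kg: 1, m: 2, s: -2
SI base units of gravitational potential energy: kg·m²/s²

The claimed units kg·m²/s² match the derived units, so the claim is correct.

Answer: Yes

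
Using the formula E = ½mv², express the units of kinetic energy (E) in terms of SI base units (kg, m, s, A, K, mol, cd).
Units of each symbol in E = ½mv²:
  m (mass): kg
  v (speed): m/s  → to the power 2, contributes m²/s²
  The factor ½ is dimensionless.

Multiplying the contributions: [kg] · [m²/s²]
Adding exponents of each base unit: kg: 1, m: 2, s: -2
SI base units of kinetic energy: kg·m²/s²

Answer: kg·m²/s²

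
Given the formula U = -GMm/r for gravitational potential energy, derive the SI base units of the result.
Units of each symbol in U = -GMm/r:
  G (gravitational constant): m³/(kg·s²)
  M (mass): kg
  m (mass): kg
  r (distance): m  → in the denominator, contributes 1/m
  The minus sign does not affect the units.

Multiplying the contributions: [m³/(kg·s²)] · [kg] · [kg] · [1/m]
Adding exponents of each base unit: kg: 1, m: 2, s: -2
SI base units of gravitational potential energy: kg·m²/s²

Answer: kg·m²/s²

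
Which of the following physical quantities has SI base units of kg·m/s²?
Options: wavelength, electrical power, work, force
Checking the SI base units of each option:
  wavelength (λ = v/f): m  ✗
  electrical power (P = IV): kg·m²/s³  ✗
  work (W = Fd): kg·m²/s²  ✗
  force (F = ma): kg·m/s²  ✓ matches

Only force has units kg·m/s².

Answer: force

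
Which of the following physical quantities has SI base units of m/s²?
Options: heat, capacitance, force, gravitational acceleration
Checking the SI base units of each option:
  heat (Q = mcΔT): kg·m²/s²  ✗
  capacitance (C = Q/V): s⁴·A²/(kg·m²)  ✗
  force (F = ma): kg·m/s²  ✗
  gravitational acceleration (g = GM/r²): m/s²  ✓ matches

Only gravitational acceleration has units m/s².

Answer: gravitational acceleration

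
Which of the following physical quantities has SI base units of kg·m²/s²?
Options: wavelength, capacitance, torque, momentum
Checking the SI base units of each option:
  wavelength (λ = v/f): m  ✗
  capacitance (C = Q/V): s⁴·A²/(kg·m²)  ✗
  torque (τ = Fr): kg·m²/s²  ✓ matches
  momentum (p = mv): kg·m/s  ✗

Only torque has units kg·m²/s².

Answer: torque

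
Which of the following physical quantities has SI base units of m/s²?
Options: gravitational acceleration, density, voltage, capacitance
Checking the SI base units of each option:
  gravitational acceleration (g = GM/r²): m/s²  ✓ matches
  density (ρ = m/V): kg/m³  ✗
  voltage (V = IR): kg·m²/(s³·A)  ✗
  capacitance (C = Q/V): s⁴·A²/(kg·m²)  ✗

Only gravitational acceleration has units m/s².

Answer: gravitational acceleration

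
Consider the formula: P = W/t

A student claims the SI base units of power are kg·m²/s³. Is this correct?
Units of each symbol in P = W/t:
  W (work): kg·m²/s²
  t (time): s  → in the denominator, contributes 1/s

Multiplying the contributions: [kg·m²/s²] · [1/s]
Adding exponents of each base unit: kg: 1, m: 2, s: -3
SI base units of power: kg·m²/s³

The claimed units kg·m²/s³ match the derived units, so the claim is correct.

Answer: Yes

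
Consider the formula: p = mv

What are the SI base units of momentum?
Units of each symbol in p = mv:
  m (mass): kg
  v (velocity): m/s

Multiplying the contributions: [kg] · [m/s]
Adding exponents of each base unit: kg: 1, m: 1, s: -1
SI base units of momentum: kg·m/s

Answer: kg·m/s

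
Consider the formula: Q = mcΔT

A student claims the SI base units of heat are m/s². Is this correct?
Units of each symbol in Q = mcΔT:
  m (mass): kg
  c (specific heat capacity, in J/(kg·K)): m²/(s²·K)
  ΔT (temperature change): K

Multiplying the contributions: [kg] · [m²/(s²·K)] · [K]
Adding exponents of each base unit: kg: 1, m: 2, s: -2
SI base units of heat: kg·m²/s²

The claimed units m/s² (exponents m: 1, s: -2) do not match the derived units kg·m²/s² (exponents kg: 1, m: 2, s: -2), so the claim is incorrect.

Answer: No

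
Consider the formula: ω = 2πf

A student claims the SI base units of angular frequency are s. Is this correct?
Units of each symbol in ω = 2πf:
  f (frequency): 1/s
  The factor 2π is dimensionless.

Multiplying the contributions: [1/s]
Adding exponents of each base unit: s: -1
SI base units of angular frequency: 1/s

The claimed units s (exponents s: 1) do not match the derived units 1/s (exponents s: -1), so the claim is incorrect.

Answer: No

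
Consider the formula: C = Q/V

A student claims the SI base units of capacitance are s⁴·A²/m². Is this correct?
Units of each symbol in C = Q/V:
  Q (charge, in coulombs): s·A
  V (voltage, in volts): kg·m²/(s³·A)  → in the denominator, contributes s³·A/(kg·m²)

Multiplying the contributions: [s·A] · [s³·A/(kg·m²)]
Adding exponents of each base unit: kg: -1, m: -2, s: 4, A: 2
SI base units of capacitance: s⁴·A²/(kg·m²)

The claimed units s⁴·A²/m² (exponents m: -2, s: 4, A: 2) do not match the derived units s⁴·A²/(kg·m²) (exponents kg: -1, m: -2, s: 4, A: 2), so the claim is incorrect.

Answer: No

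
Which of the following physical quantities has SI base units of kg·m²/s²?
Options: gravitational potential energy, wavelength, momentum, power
Checking the SI base units of each option:
  gravitational potential energy (U = -GMm/r): kg·m²/s²  ✓ matches
  wavelength (λ = v/f): m  ✗
  momentum (p = mv): kg·m/s  ✗
  power (P = W/t): kg·m²/s³  ✗

Only gravitational potential energy has units kg·m²/s².

Answer: gravitational potential energy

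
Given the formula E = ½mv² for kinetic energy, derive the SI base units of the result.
Units of each symbol in E = ½mv²:
  m (mass): kg
  v (speed): m/s  → to the power 2, contributes m²/s²
  The factor ½ is dimensionless.

Multiplying the contributions: [kg] · [m²/s²]
Adding exponents of each base unit: kg: 1, m: 2, s: -2
SI base units of kinetic energy: kg·m²/s²

Answer: kg·m²/s²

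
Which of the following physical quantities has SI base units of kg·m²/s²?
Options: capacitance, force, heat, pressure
Checking the SI base units of each option:
  capacitance (C = Q/V): s⁴·A²/(kg·m²)  ✗
  force (F = ma): kg·m/s²  ✗
  heat (Q = mcΔT): kg·m²/s²  ✓ matches
  pressure (P = F/A): kg/(m·s²)  ✗

Only heat has units kg·m²/s².

Answer: heat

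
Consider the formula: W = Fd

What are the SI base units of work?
Units of each symbol in W = Fd:
  F (force): kg·m/s²
  d (displacement): m

Multiplying the contributions: [kg·m/s²] · [m]
Adding exponents of each base unit: kg: 1, m: 2, s: -2
SI base units of work: kg·m²/s²

Answer: kg·m²/s²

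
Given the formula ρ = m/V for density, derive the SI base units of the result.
Units of each symbol in ρ = m/V:
  m (mass): kg
  V (volume): m³  → in the denominator, contributes 1/m³

Multiplying the contributions: [kg] · [1/m³]
Adding exponents of each base unit: kg: 1, m: -3
SI base units of density: kg/m³

Answer: kg/m³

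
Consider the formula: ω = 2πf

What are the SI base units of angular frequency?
Units of each symbol in ω = 2πf:
  f (frequency): 1/s
  The factor 2π is dimensionless.

Multiplying the contributions: [1/s]
Adding exponents of each base unit: s: -1
SI base units of angular frequency: 1/s

Answer: 1/s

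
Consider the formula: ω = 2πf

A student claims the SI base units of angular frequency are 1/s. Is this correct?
Units of each symbol in ω = 2πf:
  f (frequency): 1/s
  The factor 2π is dimensionless.

Multiplying the contributions: [1/s]
Adding exponents of each base unit: s: -1
SI base units of angular frequency: 1/s

The claimed units 1/s match the derived units, so the claim is correct.

Answer: Yes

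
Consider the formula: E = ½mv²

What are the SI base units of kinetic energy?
Units of each symbol in E = ½mv²:
  m (mass): kg
  v (speed): m/s  → to the power 2, contributes m²/s²
  The factor ½ is dimensionless.

Multiplying the contributions: [kg] · [m²/s²]
Adding exponents of each base unit: kg: 1, m: 2, s: -2
SI base units of kinetic energy: kg·m²/s²

Answer: kg·m²/s²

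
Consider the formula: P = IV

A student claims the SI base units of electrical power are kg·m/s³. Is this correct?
Units of each symbol in P = IV:
  I (current): A
  V (voltage, in volts): kg·m²/(s³·A)

Multiplying the contributions: [A] · [kg·m²/(s³·A)]
Adding exponents of each base unit: kg: 1, m: 2, s: -3
SI base units of electrical power: kg·m²/s³

The claimed units kg·m/s³ (exponents kg: 1, m: 1, s: -3) do not match the derived units kg·m²/s³ (exponents kg: 1, m: 2, s: -3), so the claim is incorrect.

Answer: No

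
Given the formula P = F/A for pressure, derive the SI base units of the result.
Units of each symbol in P = F/A:
  F (force): kg·m/s²
  A (area): m²  → in the denominator, contributes 1/m²

Multiplying the contributions: [kg·m/s²] · [1/m²]
Adding exponents of each base unit: kg: 1, m: -1, s: -2
SI base units of pressure: kg/(m·s²)

Answer: kg/(m·s²)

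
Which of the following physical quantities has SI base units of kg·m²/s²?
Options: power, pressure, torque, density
Checking the SI base units of each option:
  power (P = W/t): kg·m²/s³  ✗
  pressure (P = F/A): kg/(m·s²)  ✗
  torque (τ = Fr): kg·m²/s²  ✓ matches
  density (ρ = m/V): kg/m³  ✗

Only torque has units kg·m²/s².

Answer: torque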